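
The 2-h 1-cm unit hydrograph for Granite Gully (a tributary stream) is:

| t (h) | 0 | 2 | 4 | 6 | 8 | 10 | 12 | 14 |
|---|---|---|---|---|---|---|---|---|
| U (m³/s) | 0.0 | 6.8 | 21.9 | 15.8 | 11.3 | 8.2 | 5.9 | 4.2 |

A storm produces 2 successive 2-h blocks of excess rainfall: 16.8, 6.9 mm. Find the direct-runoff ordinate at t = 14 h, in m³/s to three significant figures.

Q ≈ 11.1 m³/s

By discrete convolution, Q_j = Σ (P_i / 10 mm) · U_{j−i}.
At t = 14 h (j=7): Q = (16.8/10)·4.2 + (6.9/10)·5.9 = 11.1 m³/s.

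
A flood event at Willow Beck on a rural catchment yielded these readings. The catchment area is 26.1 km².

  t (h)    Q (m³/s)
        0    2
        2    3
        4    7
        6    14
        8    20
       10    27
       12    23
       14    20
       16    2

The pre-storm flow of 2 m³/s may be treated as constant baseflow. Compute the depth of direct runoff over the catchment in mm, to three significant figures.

Direct runoff: 0.0, 1.0, 5.0, 12.0, 18.0, 25.0, 21.0, 18.0, 0.0 m³/s; ΣQ_DR = 100.0 m³/s.
V = ΣQ_DR · Δt = 100.0 × 7200 s = 7.200 × 10^5 m³.
Over A = 26.1 km², depth = V / A = 27.6 mm.

d ≈ 27.6 mm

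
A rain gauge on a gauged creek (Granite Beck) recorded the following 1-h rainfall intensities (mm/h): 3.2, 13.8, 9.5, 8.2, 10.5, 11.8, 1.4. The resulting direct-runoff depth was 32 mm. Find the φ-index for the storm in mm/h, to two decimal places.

Only the 5 blocks with intensity above φ contribute runoff: 13.8, 9.5, 8.2, 10.5, 11.8 mm/h.
Σ(I−φ)·Δt = d  ⇒  (13.8+9.5+8.2+10.5+11.8 − 5φ)·1 = 32
φ = (53.80 − 32/1) / 5 = 4.36 mm/h.

φ ≈ 4.36 mm/h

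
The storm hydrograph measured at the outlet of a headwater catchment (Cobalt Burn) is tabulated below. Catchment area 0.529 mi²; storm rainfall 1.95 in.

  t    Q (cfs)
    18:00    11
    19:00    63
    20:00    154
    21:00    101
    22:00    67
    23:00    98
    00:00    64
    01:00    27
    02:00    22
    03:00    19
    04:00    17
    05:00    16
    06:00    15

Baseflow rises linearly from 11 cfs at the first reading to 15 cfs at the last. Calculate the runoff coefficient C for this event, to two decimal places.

C ≈ 0.76

ΣQ_DR = 505.0 cfs; V = ΣQ_DR·Δt = 1.818 × 10^6 ft³.
Runoff depth d = V / A = 1.479 in.
C = d / P = 1.479 / 1.95 = 0.76.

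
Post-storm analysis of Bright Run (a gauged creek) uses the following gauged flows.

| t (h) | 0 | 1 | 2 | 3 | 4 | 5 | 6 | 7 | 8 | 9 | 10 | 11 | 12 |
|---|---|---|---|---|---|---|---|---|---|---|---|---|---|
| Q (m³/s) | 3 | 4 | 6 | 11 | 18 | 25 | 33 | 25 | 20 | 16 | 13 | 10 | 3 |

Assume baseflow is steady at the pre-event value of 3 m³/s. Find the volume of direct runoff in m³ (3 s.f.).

V ≈ 5.33 × 10^5 m³

Direct-runoff ordinates (Q − Q_b): 0.0, 1.0, 3.0, 8.0, 15.0, 22.0, 30.0, 22.0, 17.0, 13.0, 10.0, 7.0, 0.0 m³/s.
ΣQ_DR = 148.0 m³/s.
With Δt = 1 h = 3600 s, V = ΣQ_DR · Δt = 148.0 × 3600 = 5.33 × 10^5 m³.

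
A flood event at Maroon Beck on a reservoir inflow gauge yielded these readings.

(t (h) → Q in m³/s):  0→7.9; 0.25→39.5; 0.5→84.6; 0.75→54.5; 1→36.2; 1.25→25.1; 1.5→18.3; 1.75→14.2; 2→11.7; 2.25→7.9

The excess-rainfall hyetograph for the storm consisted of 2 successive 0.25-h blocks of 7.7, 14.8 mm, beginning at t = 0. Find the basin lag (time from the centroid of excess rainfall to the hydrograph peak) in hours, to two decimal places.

t_L ≈ 0.21 h

Centroid of excess rainfall: t_c = Σ P_i·t̄_i / ΣP_i = 0.2894 h (block centres at 0.125, 0.375 h).
Hydrograph peak occurs at t = 0.5 h, so basin lag t_L = 0.5 − 0.2894 = 0.21 h.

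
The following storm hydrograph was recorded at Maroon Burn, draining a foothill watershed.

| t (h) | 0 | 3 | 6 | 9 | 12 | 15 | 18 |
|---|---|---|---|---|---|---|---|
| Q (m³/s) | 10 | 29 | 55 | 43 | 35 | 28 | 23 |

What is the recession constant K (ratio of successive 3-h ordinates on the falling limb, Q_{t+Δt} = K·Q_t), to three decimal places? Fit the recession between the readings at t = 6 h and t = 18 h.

K ≈ 0.804

Using the recession-limb readings at t = 6 h and t = 18 h: Q falls from 55 to 23 m³/s over 4 intervals.
K = (Q₂/Q₁)^(1/4) = (23/55)^(1/4) = 0.804.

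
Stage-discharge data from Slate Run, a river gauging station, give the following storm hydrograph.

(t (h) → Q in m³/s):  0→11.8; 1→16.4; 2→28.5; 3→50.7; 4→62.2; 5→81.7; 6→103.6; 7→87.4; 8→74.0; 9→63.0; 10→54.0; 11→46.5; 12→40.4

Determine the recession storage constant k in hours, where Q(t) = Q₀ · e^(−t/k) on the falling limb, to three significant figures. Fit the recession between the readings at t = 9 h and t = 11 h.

k ≈ 6.59 h

On the falling limb, Q drops from 63.0 to 46.5 m³/s between t = 9 h and t = 11 h (Δt = 2 h).
k = −Δt / ln(Q₂/Q₁) = −2 / ln(46.5/63.0) = 6.59 h.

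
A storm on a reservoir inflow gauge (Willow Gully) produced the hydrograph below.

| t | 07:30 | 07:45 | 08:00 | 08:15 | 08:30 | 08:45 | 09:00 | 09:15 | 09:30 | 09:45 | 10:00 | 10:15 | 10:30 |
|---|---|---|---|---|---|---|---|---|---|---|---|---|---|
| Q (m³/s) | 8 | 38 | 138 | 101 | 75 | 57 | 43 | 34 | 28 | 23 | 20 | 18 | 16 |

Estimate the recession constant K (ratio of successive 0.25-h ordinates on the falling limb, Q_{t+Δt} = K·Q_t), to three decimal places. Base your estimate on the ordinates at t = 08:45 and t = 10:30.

K ≈ 0.834

Using the recession-limb readings at t = 08:45 and t = 10:30: Q falls from 57 to 16 m³/s over 7 intervals.
K = (Q₂/Q₁)^(1/7) = (16/57)^(1/7) = 0.834.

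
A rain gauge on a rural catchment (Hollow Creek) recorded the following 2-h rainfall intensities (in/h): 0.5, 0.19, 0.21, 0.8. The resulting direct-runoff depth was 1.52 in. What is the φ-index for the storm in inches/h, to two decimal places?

φ ≈ 0.27 in/h

Only the 2 blocks with intensity above φ contribute runoff: 0.5, 0.8 in/h.
Σ(I−φ)·Δt = d  ⇒  (0.5+0.8 − 2φ)·2 = 1.52
φ = (1.300 − 1.52/2) / 2 = 0.27 in/h.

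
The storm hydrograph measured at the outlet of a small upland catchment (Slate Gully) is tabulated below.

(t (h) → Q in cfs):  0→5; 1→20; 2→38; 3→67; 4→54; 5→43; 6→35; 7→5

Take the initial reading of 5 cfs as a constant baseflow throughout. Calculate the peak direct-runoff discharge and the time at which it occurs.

Q_p = 62.0 cfs at t = 3 h

Subtracting baseflow gives direct-runoff ordinates: 0.0, 15.0, 33.0, 62.0, 49.0, 38.0, 30.0, 0.0 cfs.
The maximum is 62.0 cfs, occurring at the reading for t = 3 h.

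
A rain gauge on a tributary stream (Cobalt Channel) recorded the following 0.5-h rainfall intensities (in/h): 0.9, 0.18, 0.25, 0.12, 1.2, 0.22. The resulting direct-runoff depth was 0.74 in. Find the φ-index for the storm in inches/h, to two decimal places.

Only the 2 blocks with intensity above φ contribute runoff: 0.9, 1.2 in/h.
Σ(I−φ)·Δt = d  ⇒  (0.9+1.2 − 2φ)·0.5 = 0.74
φ = (2.100 − 0.74/0.5) / 2 = 0.31 in/h.

φ ≈ 0.31 in/h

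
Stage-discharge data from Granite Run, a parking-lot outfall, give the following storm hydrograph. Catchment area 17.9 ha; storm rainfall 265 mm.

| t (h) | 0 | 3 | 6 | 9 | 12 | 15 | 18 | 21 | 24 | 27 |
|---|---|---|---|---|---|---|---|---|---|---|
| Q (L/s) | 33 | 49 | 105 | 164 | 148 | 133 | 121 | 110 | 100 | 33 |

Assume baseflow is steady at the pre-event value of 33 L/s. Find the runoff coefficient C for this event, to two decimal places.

ΣQ_DR = 666.0 L/s; V = ΣQ_DR·Δt = 7.193 × 10^6 L.
Runoff depth d = V / A = 40.18 mm.
C = d / P = 40.18 / 265 = 0.15.

C ≈ 0.15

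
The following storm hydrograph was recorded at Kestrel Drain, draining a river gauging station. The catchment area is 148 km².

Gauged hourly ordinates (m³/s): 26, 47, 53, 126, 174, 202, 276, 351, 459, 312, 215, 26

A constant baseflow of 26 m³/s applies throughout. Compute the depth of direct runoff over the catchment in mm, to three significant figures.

d ≈ 47.6 mm

Direct runoff: 0.0, 21.0, 27.0, 100.0, 148.0, 176.0, 250.0, 325.0, 433.0, 286.0, 189.0, 0.0 m³/s; ΣQ_DR = 1955 m³/s.
V = ΣQ_DR · Δt = 1955 × 3600 s = 7.038 × 10^6 m³.
Over A = 148 km², depth = V / A = 47.6 mm.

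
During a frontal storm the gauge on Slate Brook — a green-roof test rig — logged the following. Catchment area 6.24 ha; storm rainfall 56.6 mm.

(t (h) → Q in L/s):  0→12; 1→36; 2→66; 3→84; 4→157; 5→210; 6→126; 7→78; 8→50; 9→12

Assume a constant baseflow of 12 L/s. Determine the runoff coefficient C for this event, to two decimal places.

C ≈ 0.72

ΣQ_DR = 711.0 L/s; V = ΣQ_DR·Δt = 2.560 × 10^6 L.
Runoff depth d = V / A = 41.02 mm.
C = d / P = 41.02 / 56.6 = 0.72.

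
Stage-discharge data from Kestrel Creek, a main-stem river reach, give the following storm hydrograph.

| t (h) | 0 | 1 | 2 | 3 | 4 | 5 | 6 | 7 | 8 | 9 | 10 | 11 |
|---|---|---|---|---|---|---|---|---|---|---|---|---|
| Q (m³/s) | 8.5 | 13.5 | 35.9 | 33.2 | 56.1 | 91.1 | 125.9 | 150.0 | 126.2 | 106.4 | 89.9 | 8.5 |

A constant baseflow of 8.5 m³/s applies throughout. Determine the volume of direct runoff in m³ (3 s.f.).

V ≈ 2.68 × 10^6 m³

Direct-runoff ordinates (Q − Q_b): 0.0, 5.0, 27.4, 24.7, 47.6, 82.6, 117.4, 141.5, 117.7, 97.9, 81.4, 0.0 m³/s.
ΣQ_DR = 743.2 m³/s.
With Δt = 1 h = 3600 s, V = ΣQ_DR · Δt = 743.2 × 3600 = 2.68 × 10^6 m³.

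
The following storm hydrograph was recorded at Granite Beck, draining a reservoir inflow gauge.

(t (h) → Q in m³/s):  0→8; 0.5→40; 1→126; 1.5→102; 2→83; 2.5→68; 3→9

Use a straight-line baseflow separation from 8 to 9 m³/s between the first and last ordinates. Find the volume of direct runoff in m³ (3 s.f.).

Direct-runoff ordinates (Q − Q_b): 0.00, 31.83, 117.67, 93.50, 74.33, 59.17, 0.00 m³/s.
ΣQ_DR = 376.5 m³/s.
With Δt = 0.5 h = 1800 s, V = ΣQ_DR · Δt = 376.5 × 1800 = 6.78 × 10^5 m³.

V ≈ 6.78 × 10^5 m³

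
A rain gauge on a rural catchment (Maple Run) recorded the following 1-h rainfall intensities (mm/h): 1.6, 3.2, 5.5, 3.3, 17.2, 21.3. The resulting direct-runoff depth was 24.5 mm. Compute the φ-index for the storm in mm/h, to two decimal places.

φ ≈ 7.00 mm/h

Only the 2 blocks with intensity above φ contribute runoff: 17.2, 21.3 mm/h.
Σ(I−φ)·Δt = d  ⇒  (17.2+21.3 − 2φ)·1 = 24.5
φ = (38.50 − 24.5/1) / 2 = 7.00 mm/h.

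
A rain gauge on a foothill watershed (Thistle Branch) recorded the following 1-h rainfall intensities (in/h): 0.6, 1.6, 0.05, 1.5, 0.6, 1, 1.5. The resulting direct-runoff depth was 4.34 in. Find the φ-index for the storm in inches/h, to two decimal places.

φ ≈ 0.41 in/h

Only the 6 blocks with intensity above φ contribute runoff: 0.6, 1.6, 1.5, 0.6, 1, 1.5 in/h.
Σ(I−φ)·Δt = d  ⇒  (0.6+1.6+1.5+0.6+1+1.5 − 6φ)·1 = 4.34
φ = (6.800 − 4.34/1) / 6 = 0.41 in/h.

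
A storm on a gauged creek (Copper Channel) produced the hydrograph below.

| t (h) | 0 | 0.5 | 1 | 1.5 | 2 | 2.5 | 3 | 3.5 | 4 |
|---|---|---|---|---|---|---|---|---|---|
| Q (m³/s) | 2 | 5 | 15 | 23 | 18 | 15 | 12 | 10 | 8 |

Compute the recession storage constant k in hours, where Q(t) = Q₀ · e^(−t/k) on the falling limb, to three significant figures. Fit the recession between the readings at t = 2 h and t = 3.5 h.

On the falling limb, Q drops from 18 to 10 m³/s between t = 2 h and t = 3.5 h (Δt = 1.5 h).
k = −Δt / ln(Q₂/Q₁) = −1.5 / ln(10/18) = 2.55 h.

k ≈ 2.55 h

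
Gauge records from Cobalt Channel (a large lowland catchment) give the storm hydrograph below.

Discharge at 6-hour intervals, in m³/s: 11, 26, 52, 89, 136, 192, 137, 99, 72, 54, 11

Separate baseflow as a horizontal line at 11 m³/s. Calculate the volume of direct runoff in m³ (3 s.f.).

Direct-runoff ordinates (Q − Q_b): 0.0, 15.0, 41.0, 78.0, 125.0, 181.0, 126.0, 88.0, 61.0, 43.0, 0.0 m³/s.
ΣQ_DR = 758.0 m³/s.
With Δt = 6 h = 21600 s, V = ΣQ_DR · Δt = 758.0 × 21600 = 1.64 × 10^7 m³.

V ≈ 1.64 × 10^7 m³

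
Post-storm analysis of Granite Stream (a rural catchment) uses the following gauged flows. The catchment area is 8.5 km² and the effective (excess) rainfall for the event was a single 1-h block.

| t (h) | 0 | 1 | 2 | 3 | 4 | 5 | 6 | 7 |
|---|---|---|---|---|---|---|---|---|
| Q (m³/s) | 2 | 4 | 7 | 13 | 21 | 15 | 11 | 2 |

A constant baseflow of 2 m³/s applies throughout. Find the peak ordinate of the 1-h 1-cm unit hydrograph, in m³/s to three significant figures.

Direct runoff: 0.0, 2.0, 5.0, 11.0, 19.0, 13.0, 9.0, 0.0 m³/s; ΣQ_DR = 59.00 m³/s, peak = 19.0 m³/s.
Runoff depth d = ΣQ_DR·Δt / A = 59.00 × 3600 / (8.5 km²) = 24.99 mm.
The 1-cm UH is the DRH scaled by (10 mm)/d, so U_p = 19.0 × 10/24.99 = 7.60 m³/s.

U_p ≈ 7.60 m³/s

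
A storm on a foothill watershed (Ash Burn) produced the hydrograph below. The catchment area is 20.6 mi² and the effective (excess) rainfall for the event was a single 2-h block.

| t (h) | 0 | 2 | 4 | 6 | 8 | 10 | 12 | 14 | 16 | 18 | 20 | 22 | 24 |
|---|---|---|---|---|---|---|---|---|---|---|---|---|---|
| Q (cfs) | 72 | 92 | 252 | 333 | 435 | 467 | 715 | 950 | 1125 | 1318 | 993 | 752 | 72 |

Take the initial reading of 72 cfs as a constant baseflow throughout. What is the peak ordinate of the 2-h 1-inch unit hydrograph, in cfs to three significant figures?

U_p ≈ 1250 cfs

Direct runoff: 0.0, 20.0, 180.0, 261.0, 363.0, 395.0, 643.0, 878.0, 1053.0, 1246.0, 921.0, 680.0, 0.0 cfs; ΣQ_DR = 6640 cfs, peak = 1246.0 cfs.
Runoff depth d = ΣQ_DR·Δt / A = 6640 × 7200 / (20.6 mi²) = 0.9990 in.
The 1-inch UH is the DRH scaled by (1 in)/d, so U_p = 1246.0 × 1/0.9990 = 1250 cfs.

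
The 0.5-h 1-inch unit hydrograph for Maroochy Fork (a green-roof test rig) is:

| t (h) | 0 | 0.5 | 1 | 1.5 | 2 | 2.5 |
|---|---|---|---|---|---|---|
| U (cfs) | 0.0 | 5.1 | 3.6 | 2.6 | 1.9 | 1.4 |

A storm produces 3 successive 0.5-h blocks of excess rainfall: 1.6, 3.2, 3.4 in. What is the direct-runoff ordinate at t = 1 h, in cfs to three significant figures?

By discrete convolution, Q_j = Σ (P_i / 1 in) · U_{j−i}.
At t = 1 h (j=2): Q = (1.6/1)·3.6 + (3.2/1)·5.1 + (3.4/1)·0.0 = 22.1 cfs.

Q ≈ 22.1 cfs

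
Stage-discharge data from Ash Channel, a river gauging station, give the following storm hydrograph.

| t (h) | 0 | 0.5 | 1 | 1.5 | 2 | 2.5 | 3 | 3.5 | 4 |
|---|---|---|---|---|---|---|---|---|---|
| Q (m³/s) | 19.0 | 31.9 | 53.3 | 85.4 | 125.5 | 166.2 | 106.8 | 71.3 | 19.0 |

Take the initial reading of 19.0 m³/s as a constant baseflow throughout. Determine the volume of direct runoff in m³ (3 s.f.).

Direct-runoff ordinates (Q − Q_b): 0.0, 12.9, 34.3, 66.4, 106.5, 147.2, 87.8, 52.3, 0.0 m³/s.
ΣQ_DR = 507.4 m³/s.
With Δt = 0.5 h = 1800 s, V = ΣQ_DR · Δt = 507.4 × 1800 = 9.13 × 10^5 m³.

V ≈ 9.13 × 10^5 m³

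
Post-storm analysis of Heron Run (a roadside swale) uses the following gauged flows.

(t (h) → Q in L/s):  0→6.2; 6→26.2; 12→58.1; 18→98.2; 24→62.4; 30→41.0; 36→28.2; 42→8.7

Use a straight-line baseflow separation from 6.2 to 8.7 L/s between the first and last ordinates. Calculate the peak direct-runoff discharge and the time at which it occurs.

Subtracting baseflow gives direct-runoff ordinates: 0.00, 19.64, 51.19, 90.93, 54.77, 33.01, 19.86, 0.00 L/s.
The maximum is 90.93 L/s, occurring at the reading for t = 18 h.

Q_p = 90.93 L/s at t = 18 h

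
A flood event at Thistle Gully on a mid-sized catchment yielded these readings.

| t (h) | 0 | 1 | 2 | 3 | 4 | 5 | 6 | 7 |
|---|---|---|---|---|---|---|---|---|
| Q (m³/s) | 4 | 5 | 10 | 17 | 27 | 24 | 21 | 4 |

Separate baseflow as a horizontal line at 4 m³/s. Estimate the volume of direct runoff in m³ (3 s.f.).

Direct-runoff ordinates (Q − Q_b): 0.0, 1.0, 6.0, 13.0, 23.0, 20.0, 17.0, 0.0 m³/s.
ΣQ_DR = 80.00 m³/s.
With Δt = 1 h = 3600 s, V = ΣQ_DR · Δt = 80.00 × 3600 = 2.88 × 10^5 m³.

V ≈ 2.88 × 10^5 m³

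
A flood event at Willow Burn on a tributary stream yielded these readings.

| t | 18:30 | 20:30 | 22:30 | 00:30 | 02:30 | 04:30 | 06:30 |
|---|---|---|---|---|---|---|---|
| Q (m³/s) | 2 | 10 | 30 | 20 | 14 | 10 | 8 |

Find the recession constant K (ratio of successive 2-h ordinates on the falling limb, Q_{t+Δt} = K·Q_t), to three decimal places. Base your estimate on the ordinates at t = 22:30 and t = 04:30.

K ≈ 0.693

Using the recession-limb readings at t = 22:30 and t = 04:30: Q falls from 30 to 10 m³/s over 3 intervals.
K = (Q₂/Q₁)^(1/3) = (10/30)^(1/3) = 0.693.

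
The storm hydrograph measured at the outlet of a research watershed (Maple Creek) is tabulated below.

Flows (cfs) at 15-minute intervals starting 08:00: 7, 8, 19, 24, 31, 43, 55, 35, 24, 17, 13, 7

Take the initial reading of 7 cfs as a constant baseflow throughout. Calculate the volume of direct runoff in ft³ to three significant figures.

V ≈ 1.79 × 10^5 ft³

Direct-runoff ordinates (Q − Q_b): 0.0, 1.0, 12.0, 17.0, 24.0, 36.0, 48.0, 28.0, 17.0, 10.0, 6.0, 0.0 cfs.
ΣQ_DR = 199.0 cfs.
With Δt = 0.25 h = 900 s, V = ΣQ_DR · Δt = 199.0 × 900 = 1.79 × 10^5 ft³.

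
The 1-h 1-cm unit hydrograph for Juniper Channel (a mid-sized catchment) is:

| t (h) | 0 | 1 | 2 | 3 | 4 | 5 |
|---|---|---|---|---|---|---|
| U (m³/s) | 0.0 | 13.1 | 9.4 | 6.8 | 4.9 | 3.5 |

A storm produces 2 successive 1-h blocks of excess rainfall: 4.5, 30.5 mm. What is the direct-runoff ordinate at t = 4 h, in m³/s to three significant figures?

Q ≈ 22.9 m³/s

By discrete convolution, Q_j = Σ (P_i / 10 mm) · U_{j−i}.
At t = 4 h (j=4): Q = (4.5/10)·4.9 + (30.5/10)·6.8 = 22.9 m³/s.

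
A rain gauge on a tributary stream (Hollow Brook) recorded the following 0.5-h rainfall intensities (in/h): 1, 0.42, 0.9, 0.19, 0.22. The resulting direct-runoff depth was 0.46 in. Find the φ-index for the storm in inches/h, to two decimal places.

Only the 2 blocks with intensity above φ contribute runoff: 1, 0.9 in/h.
Σ(I−φ)·Δt = d  ⇒  (1+0.9 − 2φ)·0.5 = 0.46
φ = (1.900 − 0.46/0.5) / 2 = 0.49 in/h.

φ ≈ 0.49 in/h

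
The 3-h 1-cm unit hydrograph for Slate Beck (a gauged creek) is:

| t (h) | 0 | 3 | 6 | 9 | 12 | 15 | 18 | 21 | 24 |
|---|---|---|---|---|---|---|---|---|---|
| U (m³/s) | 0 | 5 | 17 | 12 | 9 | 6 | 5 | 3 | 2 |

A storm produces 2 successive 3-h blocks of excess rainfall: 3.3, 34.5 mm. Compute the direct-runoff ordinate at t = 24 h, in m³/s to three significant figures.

By discrete convolution, Q_j = Σ (P_i / 10 mm) · U_{j−i}.
At t = 24 h (j=8): Q = (3.3/10)·2 + (34.5/10)·3 = 11.0 m³/s.

Q ≈ 11.0 m³/s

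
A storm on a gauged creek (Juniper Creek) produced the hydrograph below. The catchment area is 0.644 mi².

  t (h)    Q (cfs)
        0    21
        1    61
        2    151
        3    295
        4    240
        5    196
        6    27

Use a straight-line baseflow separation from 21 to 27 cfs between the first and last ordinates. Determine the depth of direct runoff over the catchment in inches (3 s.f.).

Direct runoff: 0.00, 39.00, 128.00, 271.00, 215.00, 170.00, 0.00 cfs; ΣQ_DR = 823.0 cfs.
V = ΣQ_DR · Δt = 823.0 × 3600 s = 2.963 × 10^6 ft³.
Over A = 0.644 mi², depth = V / A = 1.98 in.

d ≈ 1.98 in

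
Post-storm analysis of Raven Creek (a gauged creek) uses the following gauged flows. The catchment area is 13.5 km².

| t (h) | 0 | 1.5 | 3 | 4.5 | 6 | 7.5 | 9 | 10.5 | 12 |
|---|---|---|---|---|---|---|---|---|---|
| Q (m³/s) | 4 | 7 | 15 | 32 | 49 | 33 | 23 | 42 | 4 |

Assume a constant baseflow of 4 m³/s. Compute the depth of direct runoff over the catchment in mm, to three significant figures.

Direct runoff: 0.0, 3.0, 11.0, 28.0, 45.0, 29.0, 19.0, 38.0, 0.0 m³/s; ΣQ_DR = 173.0 m³/s.
V = ΣQ_DR · Δt = 173.0 × 5400 s = 9.342 × 10^5 m³.
Over A = 13.5 km², depth = V / A = 69.2 mm.

d ≈ 69.2 mm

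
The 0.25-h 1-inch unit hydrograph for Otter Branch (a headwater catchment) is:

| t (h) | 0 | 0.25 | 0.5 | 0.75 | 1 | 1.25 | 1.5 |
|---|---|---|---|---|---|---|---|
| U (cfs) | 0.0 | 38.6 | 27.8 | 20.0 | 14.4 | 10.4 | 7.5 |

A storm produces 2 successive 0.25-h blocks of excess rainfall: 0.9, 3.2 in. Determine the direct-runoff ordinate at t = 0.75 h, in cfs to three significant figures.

By discrete convolution, Q_j = Σ (P_i / 1 in) · U_{j−i}.
At t = 0.75 h (j=3): Q = (0.9/1)·20.0 + (3.2/1)·27.8 = 107 cfs.

Q ≈ 107 cfs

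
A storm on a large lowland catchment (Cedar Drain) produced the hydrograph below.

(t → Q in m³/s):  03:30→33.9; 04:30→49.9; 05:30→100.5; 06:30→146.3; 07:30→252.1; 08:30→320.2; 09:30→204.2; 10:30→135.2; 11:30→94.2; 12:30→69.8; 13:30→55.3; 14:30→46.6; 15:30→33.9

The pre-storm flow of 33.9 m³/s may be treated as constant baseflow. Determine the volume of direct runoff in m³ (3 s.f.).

V ≈ 3.97 × 10^6 m³

Direct-runoff ordinates (Q − Q_b): 0.0, 16.0, 66.6, 112.4, 218.2, 286.3, 170.3, 101.3, 60.3, 35.9, 21.4, 12.7, 0.0 m³/s.
ΣQ_DR = 1101 m³/s.
With Δt = 1 h = 3600 s, V = ΣQ_DR · Δt = 1101 × 3600 = 3.97 × 10^6 m³.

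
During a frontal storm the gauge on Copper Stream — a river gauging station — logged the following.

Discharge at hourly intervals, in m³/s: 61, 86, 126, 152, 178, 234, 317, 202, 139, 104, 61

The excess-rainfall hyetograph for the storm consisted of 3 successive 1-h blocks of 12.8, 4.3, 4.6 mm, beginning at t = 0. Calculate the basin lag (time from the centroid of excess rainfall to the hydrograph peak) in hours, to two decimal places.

t_L ≈ 4.88 h

Centroid of excess rainfall: t_c = Σ P_i·t̄_i / ΣP_i = 1.1221 h (block centres at 0.5, 1.5, 2.5 h).
Hydrograph peak occurs at t = 6 h, so basin lag t_L = 6 − 1.1221 = 4.88 h.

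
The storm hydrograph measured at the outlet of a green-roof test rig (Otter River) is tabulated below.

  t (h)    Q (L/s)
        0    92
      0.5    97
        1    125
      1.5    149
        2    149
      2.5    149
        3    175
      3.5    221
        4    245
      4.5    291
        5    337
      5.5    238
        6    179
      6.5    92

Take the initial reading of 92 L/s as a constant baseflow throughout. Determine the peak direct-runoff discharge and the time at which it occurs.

Q_p = 245.0 L/s at t = 5 h

Subtracting baseflow gives direct-runoff ordinates: 0.0, 5.0, 33.0, 57.0, 57.0, 57.0, 83.0, 129.0, 153.0, 199.0, 245.0, 146.0, 87.0, 0.0 L/s.
The maximum is 245.0 L/s, occurring at the reading for t = 5 h.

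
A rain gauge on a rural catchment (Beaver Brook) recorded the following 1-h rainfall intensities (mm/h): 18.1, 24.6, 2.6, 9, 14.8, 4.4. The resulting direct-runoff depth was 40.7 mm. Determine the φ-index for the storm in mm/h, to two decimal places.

Only the 4 blocks with intensity above φ contribute runoff: 18.1, 24.6, 9, 14.8 mm/h.
Σ(I−φ)·Δt = d  ⇒  (18.1+24.6+9+14.8 − 4φ)·1 = 40.7
φ = (66.50 − 40.7/1) / 4 = 6.45 mm/h.

φ ≈ 6.45 mm/h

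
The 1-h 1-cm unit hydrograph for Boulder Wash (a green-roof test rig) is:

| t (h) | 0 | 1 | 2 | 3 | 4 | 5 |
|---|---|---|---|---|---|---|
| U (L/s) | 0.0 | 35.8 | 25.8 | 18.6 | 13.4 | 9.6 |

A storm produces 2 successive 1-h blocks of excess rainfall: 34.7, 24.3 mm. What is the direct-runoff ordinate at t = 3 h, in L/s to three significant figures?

Q ≈ 127 L/s

By discrete convolution, Q_j = Σ (P_i / 10 mm) · U_{j−i}.
At t = 3 h (j=3): Q = (34.7/10)·18.6 + (24.3/10)·25.8 = 127 L/s.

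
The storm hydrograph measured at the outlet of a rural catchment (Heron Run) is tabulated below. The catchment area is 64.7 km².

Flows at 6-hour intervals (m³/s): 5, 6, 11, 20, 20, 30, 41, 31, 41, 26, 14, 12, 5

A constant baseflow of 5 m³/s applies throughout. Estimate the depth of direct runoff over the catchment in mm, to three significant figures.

d ≈ 65.8 mm

Direct runoff: 0.0, 1.0, 6.0, 15.0, 15.0, 25.0, 36.0, 26.0, 36.0, 21.0, 9.0, 7.0, 0.0 m³/s; ΣQ_DR = 197.0 m³/s.
V = ΣQ_DR · Δt = 197.0 × 21600 s = 4.255 × 10^6 m³.
Over A = 64.7 km², depth = V / A = 65.8 mm.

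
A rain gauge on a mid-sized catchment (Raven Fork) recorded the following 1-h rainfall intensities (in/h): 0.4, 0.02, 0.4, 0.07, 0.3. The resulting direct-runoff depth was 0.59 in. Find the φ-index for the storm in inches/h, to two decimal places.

Only the 3 blocks with intensity above φ contribute runoff: 0.4, 0.4, 0.3 in/h.
Σ(I−φ)·Δt = d  ⇒  (0.4+0.4+0.3 − 3φ)·1 = 0.59
φ = (1.100 − 0.59/1) / 3 = 0.17 in/h.

φ ≈ 0.17 in/h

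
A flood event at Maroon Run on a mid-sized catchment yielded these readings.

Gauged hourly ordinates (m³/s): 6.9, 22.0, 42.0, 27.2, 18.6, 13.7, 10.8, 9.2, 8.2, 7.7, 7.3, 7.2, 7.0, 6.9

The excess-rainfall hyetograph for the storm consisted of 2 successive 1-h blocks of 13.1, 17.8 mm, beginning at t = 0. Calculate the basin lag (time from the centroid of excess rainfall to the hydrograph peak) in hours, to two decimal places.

t_L ≈ 0.92 h

Centroid of excess rainfall: t_c = Σ P_i·t̄_i / ΣP_i = 1.0761 h (block centres at 0.5, 1.5 h).
Hydrograph peak occurs at t = 2 h, so basin lag t_L = 2 − 1.0761 = 0.92 h.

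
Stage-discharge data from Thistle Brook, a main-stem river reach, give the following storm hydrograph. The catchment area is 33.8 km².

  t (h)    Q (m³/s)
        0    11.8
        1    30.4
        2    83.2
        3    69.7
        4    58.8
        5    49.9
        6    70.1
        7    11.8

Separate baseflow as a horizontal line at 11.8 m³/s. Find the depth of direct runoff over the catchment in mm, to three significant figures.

Direct runoff: 0.0, 18.6, 71.4, 57.9, 47.0, 38.1, 58.3, 0.0 m³/s; ΣQ_DR = 291.3 m³/s.
V = ΣQ_DR · Δt = 291.3 × 3600 s = 1.049 × 10^6 m³.
Over A = 33.8 km², depth = V / A = 31.0 mm.

d ≈ 31.0 mm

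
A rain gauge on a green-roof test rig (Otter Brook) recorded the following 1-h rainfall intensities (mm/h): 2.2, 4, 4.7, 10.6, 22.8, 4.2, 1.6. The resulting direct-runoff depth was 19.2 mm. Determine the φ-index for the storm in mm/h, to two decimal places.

Only the 2 blocks with intensity above φ contribute runoff: 10.6, 22.8 mm/h.
Σ(I−φ)·Δt = d  ⇒  (10.6+22.8 − 2φ)·1 = 19.2
φ = (33.40 − 19.2/1) / 2 = 7.10 mm/h.

φ ≈ 7.10 mm/h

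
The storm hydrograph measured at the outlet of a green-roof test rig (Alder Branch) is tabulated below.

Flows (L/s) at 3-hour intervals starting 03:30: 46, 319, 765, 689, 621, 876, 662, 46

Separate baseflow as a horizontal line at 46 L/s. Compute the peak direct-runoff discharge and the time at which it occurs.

Subtracting baseflow gives direct-runoff ordinates: 0.0, 273.0, 719.0, 643.0, 575.0, 830.0, 616.0, 0.0 L/s.
The maximum is 830.0 L/s, occurring at the reading for t = 18:30.

Q_p = 830.0 L/s at t = 18:30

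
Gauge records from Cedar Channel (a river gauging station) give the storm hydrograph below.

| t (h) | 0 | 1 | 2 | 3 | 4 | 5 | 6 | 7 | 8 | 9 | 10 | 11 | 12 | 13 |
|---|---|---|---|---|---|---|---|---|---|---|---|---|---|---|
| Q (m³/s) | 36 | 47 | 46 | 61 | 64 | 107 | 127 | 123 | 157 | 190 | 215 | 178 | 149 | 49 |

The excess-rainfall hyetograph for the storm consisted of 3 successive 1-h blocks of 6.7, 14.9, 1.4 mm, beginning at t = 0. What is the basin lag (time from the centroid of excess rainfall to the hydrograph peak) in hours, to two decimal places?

Centroid of excess rainfall: t_c = Σ P_i·t̄_i / ΣP_i = 1.2696 h (block centres at 0.5, 1.5, 2.5 h).
Hydrograph peak occurs at t = 10 h, so basin lag t_L = 10 − 1.2696 = 8.73 h.

t_L ≈ 8.73 h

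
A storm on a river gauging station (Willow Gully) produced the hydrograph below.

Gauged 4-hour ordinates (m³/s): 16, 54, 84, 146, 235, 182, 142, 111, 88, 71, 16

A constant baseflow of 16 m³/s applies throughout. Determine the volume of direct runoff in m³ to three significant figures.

Direct-runoff ordinates (Q − Q_b): 0.0, 38.0, 68.0, 130.0, 219.0, 166.0, 126.0, 95.0, 72.0, 55.0, 0.0 m³/s.
ΣQ_DR = 969.0 m³/s.
With Δt = 4 h = 14400 s, V = ΣQ_DR · Δt = 969.0 × 14400 = 1.40 × 10^7 m³.

V ≈ 1.40 × 10^7 m³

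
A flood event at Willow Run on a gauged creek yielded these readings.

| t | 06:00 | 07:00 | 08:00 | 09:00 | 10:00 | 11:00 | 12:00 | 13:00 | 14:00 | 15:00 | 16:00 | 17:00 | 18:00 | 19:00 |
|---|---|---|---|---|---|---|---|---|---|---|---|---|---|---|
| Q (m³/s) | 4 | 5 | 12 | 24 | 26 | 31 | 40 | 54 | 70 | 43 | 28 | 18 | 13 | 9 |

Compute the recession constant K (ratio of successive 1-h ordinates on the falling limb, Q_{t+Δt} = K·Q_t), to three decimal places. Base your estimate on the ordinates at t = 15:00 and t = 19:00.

Using the recession-limb readings at t = 15:00 and t = 19:00: Q falls from 43 to 9 m³/s over 4 intervals.
K = (Q₂/Q₁)^(1/4) = (9/43)^(1/4) = 0.676.

K ≈ 0.676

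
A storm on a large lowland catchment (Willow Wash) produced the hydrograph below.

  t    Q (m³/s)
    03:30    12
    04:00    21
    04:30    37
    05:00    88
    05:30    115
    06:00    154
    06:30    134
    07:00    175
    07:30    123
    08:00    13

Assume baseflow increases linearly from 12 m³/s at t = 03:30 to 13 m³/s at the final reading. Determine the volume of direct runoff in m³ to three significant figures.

Direct-runoff ordinates (Q − Q_b): 0.00, 8.89, 24.78, 75.67, 102.56, 141.44, 121.33, 162.22, 110.11, 0.00 m³/s.
ΣQ_DR = 747.0 m³/s.
With Δt = 0.5 h = 1800 s, V = ΣQ_DR · Δt = 747.0 × 1800 = 1.34 × 10^6 m³.

V ≈ 1.34 × 10^6 m³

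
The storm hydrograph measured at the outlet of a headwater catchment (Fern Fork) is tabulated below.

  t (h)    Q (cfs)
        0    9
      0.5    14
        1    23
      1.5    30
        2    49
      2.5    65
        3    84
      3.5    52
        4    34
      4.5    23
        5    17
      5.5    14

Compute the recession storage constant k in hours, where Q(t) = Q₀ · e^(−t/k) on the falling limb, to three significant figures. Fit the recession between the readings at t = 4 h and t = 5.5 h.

On the falling limb, Q drops from 34 to 14 cfs between t = 4 h and t = 5.5 h (Δt = 1.5 h).
k = −Δt / ln(Q₂/Q₁) = −1.5 / ln(14/34) = 1.69 h.

k ≈ 1.69 h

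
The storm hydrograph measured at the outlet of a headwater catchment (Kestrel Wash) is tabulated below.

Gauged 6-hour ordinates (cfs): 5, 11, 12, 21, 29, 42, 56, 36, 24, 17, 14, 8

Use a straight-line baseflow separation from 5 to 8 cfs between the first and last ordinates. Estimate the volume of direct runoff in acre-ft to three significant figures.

V ≈ 97.7 acre-ft

Direct-runoff ordinates (Q − Q_b): 0.00, 5.73, 6.45, 15.18, 22.91, 35.64, 49.36, 29.09, 16.82, 9.55, 6.27, 0.00 cfs.
ΣQ_DR = 197.0 cfs.
With Δt = 6 h = 21600 s, V = ΣQ_DR · Δt = 197.0 × 21600 = 4.26 × 10^6 ft³ = 97.7 acre-ft.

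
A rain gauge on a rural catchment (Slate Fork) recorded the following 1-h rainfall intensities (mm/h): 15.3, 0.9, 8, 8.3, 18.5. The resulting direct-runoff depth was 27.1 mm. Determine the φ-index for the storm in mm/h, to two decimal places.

Only the 4 blocks with intensity above φ contribute runoff: 15.3, 8, 8.3, 18.5 mm/h.
Σ(I−φ)·Δt = d  ⇒  (15.3+8+8.3+18.5 − 4φ)·1 = 27.1
φ = (50.10 − 27.1/1) / 4 = 5.75 mm/h.

φ ≈ 5.75 mm/h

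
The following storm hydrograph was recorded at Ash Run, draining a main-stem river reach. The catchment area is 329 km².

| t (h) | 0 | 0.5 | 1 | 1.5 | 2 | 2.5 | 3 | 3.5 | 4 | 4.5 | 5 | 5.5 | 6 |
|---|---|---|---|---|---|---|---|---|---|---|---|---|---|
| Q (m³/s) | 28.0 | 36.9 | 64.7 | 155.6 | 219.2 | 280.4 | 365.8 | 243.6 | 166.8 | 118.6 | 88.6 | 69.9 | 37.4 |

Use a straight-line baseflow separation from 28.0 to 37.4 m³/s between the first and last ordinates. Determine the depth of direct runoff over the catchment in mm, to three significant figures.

Direct runoff: 0.00, 8.12, 35.13, 125.25, 188.07, 248.48, 333.10, 210.12, 132.53, 83.55, 52.77, 33.28, 0.00 m³/s; ΣQ_DR = 1450 m³/s.
V = ΣQ_DR · Δt = 1450 × 1800 s = 2.611 × 10^6 m³.
Over A = 329 km², depth = V / A = 7.94 mm.

d ≈ 7.94 mm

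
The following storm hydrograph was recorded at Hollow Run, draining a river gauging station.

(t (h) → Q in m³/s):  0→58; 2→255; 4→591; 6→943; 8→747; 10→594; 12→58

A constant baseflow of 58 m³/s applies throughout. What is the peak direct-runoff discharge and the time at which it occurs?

Subtracting baseflow gives direct-runoff ordinates: 0.0, 197.0, 533.0, 885.0, 689.0, 536.0, 0.0 m³/s.
The maximum is 885.0 m³/s, occurring at the reading for t = 6 h.

Q_p = 885.0 m³/s at t = 6 h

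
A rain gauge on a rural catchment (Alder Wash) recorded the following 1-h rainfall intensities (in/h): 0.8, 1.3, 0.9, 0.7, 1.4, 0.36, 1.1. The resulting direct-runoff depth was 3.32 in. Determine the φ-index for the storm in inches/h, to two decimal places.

Only the 6 blocks with intensity above φ contribute runoff: 0.8, 1.3, 0.9, 0.7, 1.4, 1.1 in/h.
Σ(I−φ)·Δt = d  ⇒  (0.8+1.3+0.9+0.7+1.4+1.1 − 6φ)·1 = 3.32
φ = (6.200 − 3.32/1) / 6 = 0.48 in/h.

φ ≈ 0.48 in/h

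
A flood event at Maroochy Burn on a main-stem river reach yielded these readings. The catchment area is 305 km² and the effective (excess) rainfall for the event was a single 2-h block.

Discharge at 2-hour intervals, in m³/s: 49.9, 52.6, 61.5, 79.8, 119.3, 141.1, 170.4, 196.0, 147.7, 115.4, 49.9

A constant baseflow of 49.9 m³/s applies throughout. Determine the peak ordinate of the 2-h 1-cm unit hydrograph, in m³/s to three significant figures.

Direct runoff: 0.0, 2.7, 11.6, 29.9, 69.4, 91.2, 120.5, 146.1, 97.8, 65.5, 0.0 m³/s; ΣQ_DR = 634.7 m³/s, peak = 146.1 m³/s.
Runoff depth d = ΣQ_DR·Δt / A = 634.7 × 7200 / (305 km²) = 14.98 mm.
The 1-cm UH is the DRH scaled by (10 mm)/d, so U_p = 146.1 × 10/14.98 = 97.5 m³/s.

U_p ≈ 97.5 m³/s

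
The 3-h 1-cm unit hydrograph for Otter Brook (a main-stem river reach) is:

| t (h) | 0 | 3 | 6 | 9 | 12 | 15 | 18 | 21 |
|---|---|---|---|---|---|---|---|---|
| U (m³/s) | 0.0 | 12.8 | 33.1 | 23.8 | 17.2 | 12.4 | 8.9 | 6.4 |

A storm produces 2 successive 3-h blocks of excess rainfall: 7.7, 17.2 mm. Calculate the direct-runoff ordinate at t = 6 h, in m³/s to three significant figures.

Q ≈ 47.5 m³/s

By discrete convolution, Q_j = Σ (P_i / 10 mm) · U_{j−i}.
At t = 6 h (j=2): Q = (7.7/10)·33.1 + (17.2/10)·12.8 = 47.5 m³/s.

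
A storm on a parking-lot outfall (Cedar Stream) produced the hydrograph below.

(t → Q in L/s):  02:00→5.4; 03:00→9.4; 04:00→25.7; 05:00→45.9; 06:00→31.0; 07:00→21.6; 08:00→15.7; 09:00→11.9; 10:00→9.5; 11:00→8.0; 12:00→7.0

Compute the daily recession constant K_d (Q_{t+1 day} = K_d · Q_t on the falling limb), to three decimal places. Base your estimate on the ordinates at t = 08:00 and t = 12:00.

Between t = 08:00 and t = 12:00 the flow falls from 15.7 to 7.0 L/s over 4×1 h = 4 h.
Per-interval ratio K = (7.0/15.7)^(1/4) = 0.8171; K_d = K^(24/1) = 0.008.

K_d ≈ 0.008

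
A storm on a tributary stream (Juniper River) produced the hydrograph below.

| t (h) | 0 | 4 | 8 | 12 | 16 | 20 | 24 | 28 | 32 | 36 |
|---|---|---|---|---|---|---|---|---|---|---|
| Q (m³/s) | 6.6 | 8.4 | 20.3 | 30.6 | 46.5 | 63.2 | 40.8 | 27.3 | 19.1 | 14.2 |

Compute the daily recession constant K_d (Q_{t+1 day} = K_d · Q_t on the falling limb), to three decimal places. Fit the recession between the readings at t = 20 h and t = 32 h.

K_d ≈ 0.091

Between t = 20 h and t = 32 h the flow falls from 63.2 to 19.1 m³/s over 3×4 h = 12 h.
Per-interval ratio K = (19.1/63.2)^(1/3) = 0.6711; K_d = K^(24/4) = 0.091.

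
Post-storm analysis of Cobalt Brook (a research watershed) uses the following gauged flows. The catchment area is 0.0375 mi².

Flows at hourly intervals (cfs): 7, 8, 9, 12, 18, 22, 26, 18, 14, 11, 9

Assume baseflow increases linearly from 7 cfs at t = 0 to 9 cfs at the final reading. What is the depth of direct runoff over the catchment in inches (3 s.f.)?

Direct runoff: 0.00, 0.80, 1.60, 4.40, 10.20, 14.00, 17.80, 9.60, 5.40, 2.20, 0.00 cfs; ΣQ_DR = 66.00 cfs.
V = ΣQ_DR · Δt = 66.00 × 3600 s = 2.376 × 10^5 ft³.
Over A = 0.0375 mi², depth = V / A = 2.73 in.

d ≈ 2.73 in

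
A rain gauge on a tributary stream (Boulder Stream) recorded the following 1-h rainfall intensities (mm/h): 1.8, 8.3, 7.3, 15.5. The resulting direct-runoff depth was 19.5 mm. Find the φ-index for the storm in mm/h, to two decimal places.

Only the 3 blocks with intensity above φ contribute runoff: 8.3, 7.3, 15.5 mm/h.
Σ(I−φ)·Δt = d  ⇒  (8.3+7.3+15.5 − 3φ)·1 = 19.5
φ = (31.10 − 19.5/1) / 3 = 3.87 mm/h.

φ ≈ 3.87 mm/h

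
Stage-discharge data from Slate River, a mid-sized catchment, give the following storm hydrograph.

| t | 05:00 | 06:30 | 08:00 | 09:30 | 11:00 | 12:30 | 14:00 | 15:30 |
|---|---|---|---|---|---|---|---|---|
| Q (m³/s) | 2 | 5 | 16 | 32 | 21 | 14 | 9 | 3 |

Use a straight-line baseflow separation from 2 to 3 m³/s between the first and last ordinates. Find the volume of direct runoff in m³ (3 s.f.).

V ≈ 4.43 × 10^5 m³

Direct-runoff ordinates (Q − Q_b): 0.00, 2.86, 13.71, 29.57, 18.43, 11.29, 6.14, 0.00 m³/s.
ΣQ_DR = 82.00 m³/s.
With Δt = 1.5 h = 5400 s, V = ΣQ_DR · Δt = 82.00 × 5400 = 4.43 × 10^5 m³.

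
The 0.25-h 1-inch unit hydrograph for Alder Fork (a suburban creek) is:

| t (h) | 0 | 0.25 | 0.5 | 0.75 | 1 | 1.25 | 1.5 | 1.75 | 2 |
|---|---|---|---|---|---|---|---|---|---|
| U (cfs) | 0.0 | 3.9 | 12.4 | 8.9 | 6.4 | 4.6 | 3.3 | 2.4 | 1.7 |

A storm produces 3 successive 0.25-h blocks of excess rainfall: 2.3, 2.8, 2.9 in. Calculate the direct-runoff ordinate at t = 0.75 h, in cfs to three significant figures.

Q ≈ 66.5 cfs

By discrete convolution, Q_j = Σ (P_i / 1 in) · U_{j−i}.
At t = 0.75 h (j=3): Q = (2.3/1)·8.9 + (2.8/1)·12.4 + (2.9/1)·3.9 = 66.5 cfs.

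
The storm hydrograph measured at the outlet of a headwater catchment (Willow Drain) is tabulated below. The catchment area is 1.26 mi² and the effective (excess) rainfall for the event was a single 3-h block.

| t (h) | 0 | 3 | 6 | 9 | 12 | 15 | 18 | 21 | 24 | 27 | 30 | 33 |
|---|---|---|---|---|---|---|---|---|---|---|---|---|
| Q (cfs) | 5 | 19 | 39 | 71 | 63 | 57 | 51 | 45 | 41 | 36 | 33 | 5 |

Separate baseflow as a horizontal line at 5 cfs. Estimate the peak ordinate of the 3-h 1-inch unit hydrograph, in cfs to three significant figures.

U_p ≈ 44.2 cfs

Direct runoff: 0.0, 14.0, 34.0, 66.0, 58.0, 52.0, 46.0, 40.0, 36.0, 31.0, 28.0, 0.0 cfs; ΣQ_DR = 405.0 cfs, peak = 66.0 cfs.
Runoff depth d = ΣQ_DR·Δt / A = 405.0 × 10800 / (1.26 mi²) = 1.494 in.
The 1-inch UH is the DRH scaled by (1 in)/d, so U_p = 66.0 × 1/1.494 = 44.2 cfs.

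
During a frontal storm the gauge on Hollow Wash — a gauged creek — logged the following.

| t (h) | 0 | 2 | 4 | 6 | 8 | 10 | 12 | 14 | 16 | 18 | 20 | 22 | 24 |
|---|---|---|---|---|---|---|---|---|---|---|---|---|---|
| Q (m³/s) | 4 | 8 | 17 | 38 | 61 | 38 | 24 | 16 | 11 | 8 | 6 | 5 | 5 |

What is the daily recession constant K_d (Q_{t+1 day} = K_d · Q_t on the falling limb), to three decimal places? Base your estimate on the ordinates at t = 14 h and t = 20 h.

K_d ≈ 0.020

Between t = 14 h and t = 20 h the flow falls from 16 to 6 m³/s over 3×2 h = 6 h.
Per-interval ratio K = (6/16)^(1/3) = 0.7211; K_d = K^(24/2) = 0.020.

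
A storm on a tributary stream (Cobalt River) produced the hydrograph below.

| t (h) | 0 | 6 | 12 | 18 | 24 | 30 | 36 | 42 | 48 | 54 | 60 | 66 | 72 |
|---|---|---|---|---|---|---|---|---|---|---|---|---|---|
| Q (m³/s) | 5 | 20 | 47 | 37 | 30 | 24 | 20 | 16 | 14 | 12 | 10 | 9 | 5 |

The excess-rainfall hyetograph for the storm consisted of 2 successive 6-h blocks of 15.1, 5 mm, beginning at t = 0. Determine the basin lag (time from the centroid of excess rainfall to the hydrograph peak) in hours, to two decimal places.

t_L ≈ 7.51 h

Centroid of excess rainfall: t_c = Σ P_i·t̄_i / ΣP_i = 4.4925 h (block centres at 3, 9 h).
Hydrograph peak occurs at t = 12 h, so basin lag t_L = 12 − 4.4925 = 7.51 h.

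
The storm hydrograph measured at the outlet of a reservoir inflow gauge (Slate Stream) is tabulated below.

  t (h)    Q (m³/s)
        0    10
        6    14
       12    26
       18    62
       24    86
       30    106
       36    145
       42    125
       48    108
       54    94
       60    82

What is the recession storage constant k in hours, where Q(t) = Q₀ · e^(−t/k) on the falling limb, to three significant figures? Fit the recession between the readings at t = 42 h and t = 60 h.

k ≈ 42.7 h

On the falling limb, Q drops from 125 to 82 m³/s between t = 42 h and t = 60 h (Δt = 18 h).
k = −Δt / ln(Q₂/Q₁) = −18 / ln(82/125) = 42.7 h.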